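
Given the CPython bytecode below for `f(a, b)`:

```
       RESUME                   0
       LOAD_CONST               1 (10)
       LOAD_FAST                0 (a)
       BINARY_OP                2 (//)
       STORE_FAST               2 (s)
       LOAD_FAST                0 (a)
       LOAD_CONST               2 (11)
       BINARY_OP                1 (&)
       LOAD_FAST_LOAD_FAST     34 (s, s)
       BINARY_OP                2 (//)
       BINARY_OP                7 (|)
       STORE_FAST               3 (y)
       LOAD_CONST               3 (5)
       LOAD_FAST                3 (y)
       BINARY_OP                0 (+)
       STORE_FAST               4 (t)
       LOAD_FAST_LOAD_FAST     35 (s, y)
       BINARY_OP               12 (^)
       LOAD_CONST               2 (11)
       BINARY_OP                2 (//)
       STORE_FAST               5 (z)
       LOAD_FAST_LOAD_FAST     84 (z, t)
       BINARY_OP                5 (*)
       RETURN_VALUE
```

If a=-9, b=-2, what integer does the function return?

LOAD_CONST → push 10. Stack: [10]
LOAD_FAST a → push -9. Stack: [10, -9]
BINARY_OP // → 10 // -9 = -2. Stack: [-2]
STORE_FAST s → s=-2. Stack: []
LOAD_FAST a → push -9. Stack: [-9]
LOAD_CONST → push 11. Stack: [-9, 11]
BINARY_OP & → -9 & 11 = 3. Stack: [3]
LOAD_FAST_LOAD_FAST s,s → push -2,-2. Stack: [3, -2, -2]
BINARY_OP // → -2 // -2 = 1. Stack: [3, 1]
BINARY_OP | → 3 | 1 = 3. Stack: [3]
STORE_FAST y → y=3. Stack: []
LOAD_CONST → push 5. Stack: [5]
LOAD_FAST y → push 3. Stack: [5, 3]
BINARY_OP + → 5 + 3 = 8. Stack: [8]
STORE_FAST t → t=8. Stack: []
LOAD_FAST_LOAD_FAST s,y → push -2,3. Stack: [-2, 3]
BINARY_OP ^ → -2 ^ 3 = -3. Stack: [-3]
LOAD_CONST → push 11. Stack: [-3, 11]
BINARY_OP // → -3 // 11 = -1. Stack: [-1]
STORE_FAST z → z=-1. Stack: []
LOAD_FAST_LOAD_FAST z,t → push -1,8. Stack: [-1, 8]
BINARY_OP * → -1 * 8 = -8. Stack: [-8]
RETURN_VALUE → return -8.

-8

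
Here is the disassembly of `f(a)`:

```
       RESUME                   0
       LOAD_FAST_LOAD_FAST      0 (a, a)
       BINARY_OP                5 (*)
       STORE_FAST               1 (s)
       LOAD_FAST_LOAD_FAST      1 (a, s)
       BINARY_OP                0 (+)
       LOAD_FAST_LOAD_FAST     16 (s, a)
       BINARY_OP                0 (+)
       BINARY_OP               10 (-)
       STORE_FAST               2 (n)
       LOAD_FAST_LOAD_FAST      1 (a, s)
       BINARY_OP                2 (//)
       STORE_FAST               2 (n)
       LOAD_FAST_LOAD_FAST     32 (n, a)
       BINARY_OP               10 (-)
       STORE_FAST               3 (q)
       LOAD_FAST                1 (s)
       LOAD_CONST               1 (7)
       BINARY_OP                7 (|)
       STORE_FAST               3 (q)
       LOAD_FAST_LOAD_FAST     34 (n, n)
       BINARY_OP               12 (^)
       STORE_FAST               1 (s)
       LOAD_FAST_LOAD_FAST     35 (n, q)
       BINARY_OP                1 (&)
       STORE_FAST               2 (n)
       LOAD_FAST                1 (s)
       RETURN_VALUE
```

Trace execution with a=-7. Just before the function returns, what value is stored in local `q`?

55

LOAD_FAST_LOAD_FAST a,a → push -7,-7. Stack: [-7, -7]
BINARY_OP * → -7 * -7 = 49. Stack: [49]
STORE_FAST s → s=49. Stack: []
LOAD_FAST_LOAD_FAST a,s → push -7,49. Stack: [-7, 49]
BINARY_OP + → -7 + 49 = 42. Stack: [42]
LOAD_FAST_LOAD_FAST s,a → push 49,-7. Stack: [42, 49, -7]
BINARY_OP + → 49 + -7 = 42. Stack: [42, 42]
BINARY_OP - → 42 - 42 = 0. Stack: [0]
STORE_FAST n → n=0. Stack: []
LOAD_FAST_LOAD_FAST a,s → push -7,49. Stack: [-7, 49]
BINARY_OP // → -7 // 49 = -1. Stack: [-1]
STORE_FAST n → n=-1. Stack: []
LOAD_FAST_LOAD_FAST n,a → push -1,-7. Stack: [-1, -7]
BINARY_OP - → -1 - -7 = 6. Stack: [6]
STORE_FAST q → q=6. Stack: []
LOAD_FAST s → push 49. Stack: [49]
LOAD_CONST → push 7. Stack: [49, 7]
BINARY_OP | → 49 | 7 = 55. Stack: [55]
STORE_FAST q → q=55. Stack: []
LOAD_FAST_LOAD_FAST n,n → push -1,-1. Stack: [-1, -1]
BINARY_OP ^ → -1 ^ -1 = 0. Stack: [0]
STORE_FAST s → s=0. Stack: []
LOAD_FAST_LOAD_FAST n,q → push -1,55. Stack: [-1, 55]
BINARY_OP & → -1 & 55 = 55. Stack: [55]
STORE_FAST n → n=55. Stack: []
LOAD_FAST s → push 0. Stack: [0]
RETURN_VALUE → return 0.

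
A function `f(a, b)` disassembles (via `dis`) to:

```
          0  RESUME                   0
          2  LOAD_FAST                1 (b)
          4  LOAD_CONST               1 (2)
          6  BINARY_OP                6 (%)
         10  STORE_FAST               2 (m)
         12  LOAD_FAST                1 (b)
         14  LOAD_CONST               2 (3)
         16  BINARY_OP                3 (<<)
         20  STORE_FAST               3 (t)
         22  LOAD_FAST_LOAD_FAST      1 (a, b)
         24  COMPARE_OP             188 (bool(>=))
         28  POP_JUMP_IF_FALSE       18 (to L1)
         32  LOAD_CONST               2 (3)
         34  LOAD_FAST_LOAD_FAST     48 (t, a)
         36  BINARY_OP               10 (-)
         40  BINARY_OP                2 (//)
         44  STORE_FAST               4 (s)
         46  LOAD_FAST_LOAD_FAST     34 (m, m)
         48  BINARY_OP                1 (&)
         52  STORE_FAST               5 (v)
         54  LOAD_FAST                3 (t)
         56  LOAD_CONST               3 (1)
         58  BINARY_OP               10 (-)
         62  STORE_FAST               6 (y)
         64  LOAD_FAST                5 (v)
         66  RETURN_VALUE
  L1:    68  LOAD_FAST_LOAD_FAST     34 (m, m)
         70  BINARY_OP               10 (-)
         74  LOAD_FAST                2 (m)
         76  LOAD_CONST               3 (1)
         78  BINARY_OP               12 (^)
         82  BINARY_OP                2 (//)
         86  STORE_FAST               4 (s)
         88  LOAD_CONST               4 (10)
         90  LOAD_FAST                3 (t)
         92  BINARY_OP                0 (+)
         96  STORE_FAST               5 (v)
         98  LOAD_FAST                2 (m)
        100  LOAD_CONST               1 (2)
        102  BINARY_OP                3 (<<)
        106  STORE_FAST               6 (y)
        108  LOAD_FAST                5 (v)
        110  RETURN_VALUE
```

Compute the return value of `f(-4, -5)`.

1

LOAD_FAST b → push -5. Stack: [-5]
LOAD_CONST → push 2. Stack: [-5, 2]
BINARY_OP % → -5 % 2 = 1. Stack: [1]
STORE_FAST m → m=1. Stack: []
LOAD_FAST b → push -5. Stack: [-5]
LOAD_CONST → push 3. Stack: [-5, 3]
BINARY_OP << → -5 << 3 = -40. Stack: [-40]
STORE_FAST t → t=-40. Stack: []
LOAD_FAST_LOAD_FAST a,b → push -4,-5. Stack: [-4, -5]
COMPARE_OP bool(>=) → -4 vs -5 = True. Stack: [True]
POP_JUMP_IF_FALSE → pop True; no jump. Stack: []
LOAD_CONST → push 3. Stack: [3]
LOAD_FAST_LOAD_FAST t,a → push -40,-4. Stack: [3, -40, -4]
BINARY_OP - → -40 - -4 = -36. Stack: [3, -36]
BINARY_OP // → 3 // -36 = -1. Stack: [-1]
STORE_FAST s → s=-1. Stack: []
LOAD_FAST_LOAD_FAST m,m → push 1,1. Stack: [1, 1]
BINARY_OP & → 1 & 1 = 1. Stack: [1]
STORE_FAST v → v=1. Stack: []
LOAD_FAST t → push -40. Stack: [-40]
LOAD_CONST → push 1. Stack: [-40, 1]
BINARY_OP - → -40 - 1 = -41. Stack: [-41]
STORE_FAST y → y=-41. Stack: []
LOAD_FAST v → push 1. Stack: [1]
RETURN_VALUE → return 1.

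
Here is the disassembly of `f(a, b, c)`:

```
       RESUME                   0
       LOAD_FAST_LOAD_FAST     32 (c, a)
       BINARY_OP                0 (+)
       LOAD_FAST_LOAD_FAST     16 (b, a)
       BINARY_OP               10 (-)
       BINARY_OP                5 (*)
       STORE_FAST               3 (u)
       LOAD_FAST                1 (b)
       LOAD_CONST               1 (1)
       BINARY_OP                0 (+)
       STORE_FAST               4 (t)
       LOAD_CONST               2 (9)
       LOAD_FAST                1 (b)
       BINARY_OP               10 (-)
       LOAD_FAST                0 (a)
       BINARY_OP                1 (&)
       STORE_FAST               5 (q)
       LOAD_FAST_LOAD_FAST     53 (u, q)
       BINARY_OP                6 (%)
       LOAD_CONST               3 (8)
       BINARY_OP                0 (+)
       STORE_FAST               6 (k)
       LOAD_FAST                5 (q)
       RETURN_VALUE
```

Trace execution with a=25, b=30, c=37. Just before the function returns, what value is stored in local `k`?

12

LOAD_FAST_LOAD_FAST c,a → push 37,25. Stack: [37, 25]
BINARY_OP + → 37 + 25 = 62. Stack: [62]
LOAD_FAST_LOAD_FAST b,a → push 30,25. Stack: [62, 30, 25]
BINARY_OP - → 30 - 25 = 5. Stack: [62, 5]
BINARY_OP * → 62 * 5 = 310. Stack: [310]
STORE_FAST u → u=310. Stack: []
LOAD_FAST b → push 30. Stack: [30]
LOAD_CONST → push 1. Stack: [30, 1]
BINARY_OP + → 30 + 1 = 31. Stack: [31]
STORE_FAST t → t=31. Stack: []
LOAD_CONST → push 9. Stack: [9]
LOAD_FAST b → push 30. Stack: [9, 30]
BINARY_OP - → 9 - 30 = -21. Stack: [-21]
LOAD_FAST a → push 25. Stack: [-21, 25]
BINARY_OP & → -21 & 25 = 9. Stack: [9]
STORE_FAST q → q=9. Stack: []
LOAD_FAST_LOAD_FAST u,q → push 310,9. Stack: [310, 9]
BINARY_OP % → 310 % 9 = 4. Stack: [4]
LOAD_CONST → push 8. Stack: [4, 8]
BINARY_OP + → 4 + 8 = 12. Stack: [12]
STORE_FAST k → k=12. Stack: []
LOAD_FAST q → push 9. Stack: [9]
RETURN_VALUE → return 9.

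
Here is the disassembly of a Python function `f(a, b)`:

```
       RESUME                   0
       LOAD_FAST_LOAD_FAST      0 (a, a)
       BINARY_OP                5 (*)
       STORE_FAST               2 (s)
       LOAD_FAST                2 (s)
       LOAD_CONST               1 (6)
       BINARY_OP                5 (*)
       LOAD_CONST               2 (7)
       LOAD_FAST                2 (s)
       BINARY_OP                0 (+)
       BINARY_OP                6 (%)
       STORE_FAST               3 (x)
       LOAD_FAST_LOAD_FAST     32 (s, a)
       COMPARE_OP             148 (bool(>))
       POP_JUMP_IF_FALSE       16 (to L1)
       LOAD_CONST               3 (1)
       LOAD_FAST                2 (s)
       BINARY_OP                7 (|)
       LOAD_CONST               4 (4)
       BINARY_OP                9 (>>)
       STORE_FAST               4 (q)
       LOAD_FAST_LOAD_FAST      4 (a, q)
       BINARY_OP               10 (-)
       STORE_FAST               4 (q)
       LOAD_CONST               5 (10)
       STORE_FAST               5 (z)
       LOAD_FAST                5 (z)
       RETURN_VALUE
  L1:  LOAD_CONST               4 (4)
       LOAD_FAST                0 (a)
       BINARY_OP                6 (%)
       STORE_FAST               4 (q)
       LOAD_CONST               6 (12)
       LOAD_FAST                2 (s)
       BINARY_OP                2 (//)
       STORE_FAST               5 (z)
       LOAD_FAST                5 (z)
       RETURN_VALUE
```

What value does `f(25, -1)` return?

LOAD_FAST_LOAD_FAST a,a → push 25,25. Stack: [25, 25]
BINARY_OP * → 25 * 25 = 625. Stack: [625]
STORE_FAST s → s=625. Stack: []
LOAD_FAST s → push 625. Stack: [625]
LOAD_CONST → push 6. Stack: [625, 6]
BINARY_OP * → 625 * 6 = 3750. Stack: [3750]
LOAD_CONST → push 7. Stack: [3750, 7]
LOAD_FAST s → push 625. Stack: [3750, 7, 625]
BINARY_OP + → 7 + 625 = 632. Stack: [3750, 632]
BINARY_OP % → 3750 % 632 = 590. Stack: [590]
STORE_FAST x → x=590. Stack: []
LOAD_FAST_LOAD_FAST s,a → push 625,25. Stack: [625, 25]
COMPARE_OP bool(>) → 625 vs 25 = True. Stack: [True]
POP_JUMP_IF_FALSE → pop True; no jump. Stack: []
LOAD_CONST → push 1. Stack: [1]
LOAD_FAST s → push 625. Stack: [1, 625]
BINARY_OP | → 1 | 625 = 625. Stack: [625]
LOAD_CONST → push 4. Stack: [625, 4]
BINARY_OP >> → 625 >> 4 = 39. Stack: [39]
STORE_FAST q → q=39. Stack: []
LOAD_FAST_LOAD_FAST a,q → push 25,39. Stack: [25, 39]
BINARY_OP - → 25 - 39 = -14. Stack: [-14]
STORE_FAST q → q=-14. Stack: []
LOAD_CONST → push 10. Stack: [10]
STORE_FAST z → z=10. Stack: []
LOAD_FAST z → push 10. Stack: [10]
RETURN_VALUE → return 10.

10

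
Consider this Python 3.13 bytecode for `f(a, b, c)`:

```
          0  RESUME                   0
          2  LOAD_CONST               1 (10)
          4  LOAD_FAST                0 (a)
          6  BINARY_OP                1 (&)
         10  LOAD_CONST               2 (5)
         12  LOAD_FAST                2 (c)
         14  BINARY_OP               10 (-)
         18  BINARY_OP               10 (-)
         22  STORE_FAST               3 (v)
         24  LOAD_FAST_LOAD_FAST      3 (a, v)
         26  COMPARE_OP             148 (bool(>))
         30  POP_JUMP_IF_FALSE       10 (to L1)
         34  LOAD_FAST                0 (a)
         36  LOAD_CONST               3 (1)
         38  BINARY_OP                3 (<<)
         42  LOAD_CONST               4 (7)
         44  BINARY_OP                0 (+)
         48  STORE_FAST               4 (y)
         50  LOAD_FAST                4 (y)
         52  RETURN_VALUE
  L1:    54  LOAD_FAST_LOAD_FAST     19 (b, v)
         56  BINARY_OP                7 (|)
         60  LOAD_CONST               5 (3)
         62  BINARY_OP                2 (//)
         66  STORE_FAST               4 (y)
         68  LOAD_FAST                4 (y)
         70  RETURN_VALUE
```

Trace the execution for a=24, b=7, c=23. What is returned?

10

LOAD_CONST → push 10. Stack: [10]
LOAD_FAST a → push 24. Stack: [10, 24]
BINARY_OP & → 10 & 24 = 8. Stack: [8]
LOAD_CONST → push 5. Stack: [8, 5]
LOAD_FAST c → push 23. Stack: [8, 5, 23]
BINARY_OP - → 5 - 23 = -18. Stack: [8, -18]
BINARY_OP - → 8 - -18 = 26. Stack: [26]
STORE_FAST v → v=26. Stack: []
LOAD_FAST_LOAD_FAST a,v → push 24,26. Stack: [24, 26]
COMPARE_OP bool(>) → 24 vs 26 = False. Stack: [False]
POP_JUMP_IF_FALSE → pop False; jump. Stack: []
LOAD_FAST_LOAD_FAST b,v → push 7,26. Stack: [7, 26]
BINARY_OP | → 7 | 26 = 31. Stack: [31]
LOAD_CONST → push 3. Stack: [31, 3]
BINARY_OP // → 31 // 3 = 10. Stack: [10]
STORE_FAST y → y=10. Stack: []
LOAD_FAST y → push 10. Stack: [10]
RETURN_VALUE → return 10.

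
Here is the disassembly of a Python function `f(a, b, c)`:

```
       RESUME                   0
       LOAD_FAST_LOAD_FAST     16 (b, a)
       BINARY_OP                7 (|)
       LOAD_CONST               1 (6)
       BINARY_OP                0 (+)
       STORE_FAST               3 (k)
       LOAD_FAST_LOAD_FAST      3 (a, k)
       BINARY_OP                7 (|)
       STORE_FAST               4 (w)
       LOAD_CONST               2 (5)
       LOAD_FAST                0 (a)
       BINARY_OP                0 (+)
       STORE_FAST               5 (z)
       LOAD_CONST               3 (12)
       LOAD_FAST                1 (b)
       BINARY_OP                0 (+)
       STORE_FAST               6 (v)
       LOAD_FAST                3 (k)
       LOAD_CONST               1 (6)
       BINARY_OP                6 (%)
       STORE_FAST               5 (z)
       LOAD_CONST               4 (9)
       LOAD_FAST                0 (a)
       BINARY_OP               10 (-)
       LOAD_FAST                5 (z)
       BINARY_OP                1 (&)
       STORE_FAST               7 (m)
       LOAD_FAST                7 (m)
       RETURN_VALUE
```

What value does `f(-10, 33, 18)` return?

3

LOAD_FAST_LOAD_FAST b,a → push 33,-10. Stack: [33, -10]
BINARY_OP | → 33 | -10 = -9. Stack: [-9]
LOAD_CONST → push 6. Stack: [-9, 6]
BINARY_OP + → -9 + 6 = -3. Stack: [-3]
STORE_FAST k → k=-3. Stack: []
LOAD_FAST_LOAD_FAST a,k → push -10,-3. Stack: [-10, -3]
BINARY_OP | → -10 | -3 = -1. Stack: [-1]
STORE_FAST w → w=-1. Stack: []
LOAD_CONST → push 5. Stack: [5]
LOAD_FAST a → push -10. Stack: [5, -10]
BINARY_OP + → 5 + -10 = -5. Stack: [-5]
STORE_FAST z → z=-5. Stack: []
LOAD_CONST → push 12. Stack: [12]
LOAD_FAST b → push 33. Stack: [12, 33]
BINARY_OP + → 12 + 33 = 45. Stack: [45]
STORE_FAST v → v=45. Stack: []
LOAD_FAST k → push -3. Stack: [-3]
LOAD_CONST → push 6. Stack: [-3, 6]
BINARY_OP % → -3 % 6 = 3. Stack: [3]
STORE_FAST z → z=3. Stack: []
LOAD_CONST → push 9. Stack: [9]
LOAD_FAST a → push -10. Stack: [9, -10]
BINARY_OP - → 9 - -10 = 19. Stack: [19]
LOAD_FAST z → push 3. Stack: [19, 3]
BINARY_OP & → 19 & 3 = 3. Stack: [3]
STORE_FAST m → m=3. Stack: []
LOAD_FAST m → push 3. Stack: [3]
RETURN_VALUE → return 3.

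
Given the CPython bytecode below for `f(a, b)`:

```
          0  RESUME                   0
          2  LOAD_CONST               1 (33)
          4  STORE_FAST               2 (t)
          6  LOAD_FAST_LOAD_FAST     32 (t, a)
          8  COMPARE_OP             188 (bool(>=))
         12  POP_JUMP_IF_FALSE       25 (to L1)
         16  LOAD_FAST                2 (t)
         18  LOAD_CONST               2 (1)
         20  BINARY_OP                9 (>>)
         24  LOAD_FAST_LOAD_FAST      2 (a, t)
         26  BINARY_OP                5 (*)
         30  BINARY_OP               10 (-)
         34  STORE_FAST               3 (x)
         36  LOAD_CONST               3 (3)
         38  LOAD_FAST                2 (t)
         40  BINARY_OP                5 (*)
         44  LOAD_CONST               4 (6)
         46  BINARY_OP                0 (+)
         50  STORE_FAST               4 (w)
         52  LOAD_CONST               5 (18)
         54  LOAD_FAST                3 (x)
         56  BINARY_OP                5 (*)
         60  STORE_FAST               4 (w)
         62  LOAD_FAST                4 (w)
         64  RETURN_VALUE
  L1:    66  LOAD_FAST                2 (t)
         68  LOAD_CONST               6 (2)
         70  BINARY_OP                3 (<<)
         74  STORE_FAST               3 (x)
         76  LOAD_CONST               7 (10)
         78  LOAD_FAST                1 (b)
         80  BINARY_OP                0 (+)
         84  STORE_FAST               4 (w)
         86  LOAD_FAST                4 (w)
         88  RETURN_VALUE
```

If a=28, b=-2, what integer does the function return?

-16344

LOAD_CONST → push 33. Stack: [33]
STORE_FAST t → t=33. Stack: []
LOAD_FAST_LOAD_FAST t,a → push 33,28. Stack: [33, 28]
COMPARE_OP bool(>=) → 33 vs 28 = True. Stack: [True]
POP_JUMP_IF_FALSE → pop True; no jump. Stack: []
LOAD_FAST t → push 33. Stack: [33]
LOAD_CONST → push 1. Stack: [33, 1]
BINARY_OP >> → 33 >> 1 = 16. Stack: [16]
LOAD_FAST_LOAD_FAST a,t → push 28,33. Stack: [16, 28, 33]
BINARY_OP * → 28 * 33 = 924. Stack: [16, 924]
BINARY_OP - → 16 - 924 = -908. Stack: [-908]
STORE_FAST x → x=-908. Stack: []
LOAD_CONST → push 3. Stack: [3]
LOAD_FAST t → push 33. Stack: [3, 33]
BINARY_OP * → 3 * 33 = 99. Stack: [99]
LOAD_CONST → push 6. Stack: [99, 6]
BINARY_OP + → 99 + 6 = 105. Stack: [105]
STORE_FAST w → w=105. Stack: []
LOAD_CONST → push 18. Stack: [18]
LOAD_FAST x → push -908. Stack: [18, -908]
BINARY_OP * → 18 * -908 = -16344. Stack: [-16344]
STORE_FAST w → w=-16344. Stack: []
LOAD_FAST w → push -16344. Stack: [-16344]
RETURN_VALUE → return -16344.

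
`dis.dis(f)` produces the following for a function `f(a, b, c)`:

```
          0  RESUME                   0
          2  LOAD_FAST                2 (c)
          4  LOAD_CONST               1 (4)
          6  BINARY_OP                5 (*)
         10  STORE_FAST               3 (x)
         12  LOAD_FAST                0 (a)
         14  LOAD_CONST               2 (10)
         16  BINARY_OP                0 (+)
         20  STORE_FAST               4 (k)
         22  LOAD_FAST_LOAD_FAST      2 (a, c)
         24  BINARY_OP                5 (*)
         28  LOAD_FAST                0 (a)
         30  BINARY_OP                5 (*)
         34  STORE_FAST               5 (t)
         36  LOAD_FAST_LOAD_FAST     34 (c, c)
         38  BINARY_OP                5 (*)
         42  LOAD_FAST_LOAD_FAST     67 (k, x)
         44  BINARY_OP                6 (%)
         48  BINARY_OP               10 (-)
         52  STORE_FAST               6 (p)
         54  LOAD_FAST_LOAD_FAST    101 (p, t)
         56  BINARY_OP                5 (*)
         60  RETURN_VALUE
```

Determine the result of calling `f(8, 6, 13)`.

125632

LOAD_FAST c → push 13. Stack: [13]
LOAD_CONST → push 4. Stack: [13, 4]
BINARY_OP * → 13 * 4 = 52. Stack: [52]
STORE_FAST x → x=52. Stack: []
LOAD_FAST a → push 8. Stack: [8]
LOAD_CONST → push 10. Stack: [8, 10]
BINARY_OP + → 8 + 10 = 18. Stack: [18]
STORE_FAST k → k=18. Stack: []
LOAD_FAST_LOAD_FAST a,c → push 8,13. Stack: [8, 13]
BINARY_OP * → 8 * 13 = 104. Stack: [104]
LOAD_FAST a → push 8. Stack: [104, 8]
BINARY_OP * → 104 * 8 = 832. Stack: [832]
STORE_FAST t → t=832. Stack: []
LOAD_FAST_LOAD_FAST c,c → push 13,13. Stack: [13, 13]
BINARY_OP * → 13 * 13 = 169. Stack: [169]
LOAD_FAST_LOAD_FAST k,x → push 18,52. Stack: [169, 18, 52]
BINARY_OP % → 18 % 52 = 18. Stack: [169, 18]
BINARY_OP - → 169 - 18 = 151. Stack: [151]
STORE_FAST p → p=151. Stack: []
LOAD_FAST_LOAD_FAST p,t → push 151,832. Stack: [151, 832]
BINARY_OP * → 151 * 832 = 125632. Stack: [125632]
RETURN_VALUE → return 125632.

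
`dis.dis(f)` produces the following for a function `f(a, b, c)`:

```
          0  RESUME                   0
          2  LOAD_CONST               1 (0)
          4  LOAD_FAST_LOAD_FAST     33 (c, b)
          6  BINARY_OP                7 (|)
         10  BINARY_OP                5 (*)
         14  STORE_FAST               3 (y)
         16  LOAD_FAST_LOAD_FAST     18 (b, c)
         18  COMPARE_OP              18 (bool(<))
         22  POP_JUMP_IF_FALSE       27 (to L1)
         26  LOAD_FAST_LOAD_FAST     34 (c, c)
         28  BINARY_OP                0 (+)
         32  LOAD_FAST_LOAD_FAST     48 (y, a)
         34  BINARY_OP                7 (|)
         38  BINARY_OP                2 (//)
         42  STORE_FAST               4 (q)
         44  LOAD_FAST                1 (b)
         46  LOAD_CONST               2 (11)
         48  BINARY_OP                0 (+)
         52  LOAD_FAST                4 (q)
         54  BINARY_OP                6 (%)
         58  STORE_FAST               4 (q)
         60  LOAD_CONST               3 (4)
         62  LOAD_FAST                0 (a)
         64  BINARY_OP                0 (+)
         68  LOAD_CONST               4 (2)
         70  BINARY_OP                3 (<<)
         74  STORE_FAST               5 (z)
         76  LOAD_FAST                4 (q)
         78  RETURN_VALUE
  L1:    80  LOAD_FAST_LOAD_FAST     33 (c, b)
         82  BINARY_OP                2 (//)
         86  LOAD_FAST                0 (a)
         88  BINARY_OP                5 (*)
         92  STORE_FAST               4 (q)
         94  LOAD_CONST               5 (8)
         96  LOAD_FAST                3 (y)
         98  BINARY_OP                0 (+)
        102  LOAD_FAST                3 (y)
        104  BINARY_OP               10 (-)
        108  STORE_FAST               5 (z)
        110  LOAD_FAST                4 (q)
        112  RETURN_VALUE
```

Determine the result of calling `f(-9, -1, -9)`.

LOAD_CONST → push 0. Stack: [0]
LOAD_FAST_LOAD_FAST c,b → push -9,-1. Stack: [0, -9, -1]
BINARY_OP | → -9 | -1 = -1. Stack: [0, -1]
BINARY_OP * → 0 * -1 = 0. Stack: [0]
STORE_FAST y → y=0. Stack: []
LOAD_FAST_LOAD_FAST b,c → push -1,-9. Stack: [-1, -9]
COMPARE_OP bool(<) → -1 vs -9 = False. Stack: [False]
POP_JUMP_IF_FALSE → pop False; jump. Stack: []
LOAD_FAST_LOAD_FAST c,b → push -9,-1. Stack: [-9, -1]
BINARY_OP // → -9 // -1 = 9. Stack: [9]
LOAD_FAST a → push -9. Stack: [9, -9]
BINARY_OP * → 9 * -9 = -81. Stack: [-81]
STORE_FAST q → q=-81. Stack: []
LOAD_CONST → push 8. Stack: [8]
LOAD_FAST y → push 0. Stack: [8, 0]
BINARY_OP + → 8 + 0 = 8. Stack: [8]
LOAD_FAST y → push 0. Stack: [8, 0]
BINARY_OP - → 8 - 0 = 8. Stack: [8]
STORE_FAST z → z=8. Stack: []
LOAD_FAST q → push -81. Stack: [-81]
RETURN_VALUE → return -81.

-81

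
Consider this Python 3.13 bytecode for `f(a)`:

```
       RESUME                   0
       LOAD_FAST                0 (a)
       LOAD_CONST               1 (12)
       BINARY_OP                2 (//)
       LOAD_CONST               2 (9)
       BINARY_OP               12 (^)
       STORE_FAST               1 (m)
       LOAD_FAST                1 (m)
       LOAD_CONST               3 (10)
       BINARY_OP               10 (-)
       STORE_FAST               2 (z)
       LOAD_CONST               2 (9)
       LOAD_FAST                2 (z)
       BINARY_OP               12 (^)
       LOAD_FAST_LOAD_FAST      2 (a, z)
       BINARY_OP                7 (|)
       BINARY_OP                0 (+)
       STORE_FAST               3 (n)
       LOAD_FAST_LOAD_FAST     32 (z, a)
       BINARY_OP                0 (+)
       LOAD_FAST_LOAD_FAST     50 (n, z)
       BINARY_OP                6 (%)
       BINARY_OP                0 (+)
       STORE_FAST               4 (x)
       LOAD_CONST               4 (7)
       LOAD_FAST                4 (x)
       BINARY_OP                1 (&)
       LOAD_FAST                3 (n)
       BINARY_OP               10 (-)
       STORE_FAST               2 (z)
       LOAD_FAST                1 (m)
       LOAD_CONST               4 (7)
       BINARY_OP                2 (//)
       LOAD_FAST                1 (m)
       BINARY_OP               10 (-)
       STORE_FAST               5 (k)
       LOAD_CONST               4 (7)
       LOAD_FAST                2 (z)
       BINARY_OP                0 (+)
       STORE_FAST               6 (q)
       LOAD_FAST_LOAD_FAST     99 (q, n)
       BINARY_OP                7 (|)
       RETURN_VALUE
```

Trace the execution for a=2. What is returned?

LOAD_FAST a → push 2. Stack: [2]
LOAD_CONST → push 12. Stack: [2, 12]
BINARY_OP // → 2 // 12 = 0. Stack: [0]
LOAD_CONST → push 9. Stack: [0, 9]
BINARY_OP ^ → 0 ^ 9 = 9. Stack: [9]
STORE_FAST m → m=9. Stack: []
LOAD_FAST m → push 9. Stack: [9]
LOAD_CONST → push 10. Stack: [9, 10]
BINARY_OP - → 9 - 10 = -1. Stack: [-1]
STORE_FAST z → z=-1. Stack: []
LOAD_CONST → push 9. Stack: [9]
LOAD_FAST z → push -1. Stack: [9, -1]
BINARY_OP ^ → 9 ^ -1 = -10. Stack: [-10]
LOAD_FAST_LOAD_FAST a,z → push 2,-1. Stack: [-10, 2, -1]
BINARY_OP | → 2 | -1 = -1. Stack: [-10, -1]
BINARY_OP + → -10 + -1 = -11. Stack: [-11]
STORE_FAST n → n=-11. Stack: []
LOAD_FAST_LOAD_FAST z,a → push -1,2. Stack: [-1, 2]
BINARY_OP + → -1 + 2 = 1. Stack: [1]
LOAD_FAST_LOAD_FAST n,z → push -11,-1. Stack: [1, -11, -1]
BINARY_OP % → -11 % -1 = 0. Stack: [1, 0]
BINARY_OP + → 1 + 0 = 1. Stack: [1]
STORE_FAST x → x=1. Stack: []
LOAD_CONST → push 7. Stack: [7]
LOAD_FAST x → push 1. Stack: [7, 1]
BINARY_OP & → 7 & 1 = 1. Stack: [1]
LOAD_FAST n → push -11. Stack: [1, -11]
BINARY_OP - → 1 - -11 = 12. Stack: [12]
STORE_FAST z → z=12. Stack: []
LOAD_FAST m → push 9. Stack: [9]
LOAD_CONST → push 7. Stack: [9, 7]
BINARY_OP // → 9 // 7 = 1. Stack: [1]
LOAD_FAST m → push 9. Stack: [1, 9]
BINARY_OP - → 1 - 9 = -8. Stack: [-8]
STORE_FAST k → k=-8. Stack: []
LOAD_CONST → push 7. Stack: [7]
LOAD_FAST z → push 12. Stack: [7, 12]
BINARY_OP + → 7 + 12 = 19. Stack: [19]
STORE_FAST q → q=19. Stack: []
LOAD_FAST_LOAD_FAST q,n → push 19,-11. Stack: [19, -11]
BINARY_OP | → 19 | -11 = -9. Stack: [-9]
RETURN_VALUE → return -9.

-9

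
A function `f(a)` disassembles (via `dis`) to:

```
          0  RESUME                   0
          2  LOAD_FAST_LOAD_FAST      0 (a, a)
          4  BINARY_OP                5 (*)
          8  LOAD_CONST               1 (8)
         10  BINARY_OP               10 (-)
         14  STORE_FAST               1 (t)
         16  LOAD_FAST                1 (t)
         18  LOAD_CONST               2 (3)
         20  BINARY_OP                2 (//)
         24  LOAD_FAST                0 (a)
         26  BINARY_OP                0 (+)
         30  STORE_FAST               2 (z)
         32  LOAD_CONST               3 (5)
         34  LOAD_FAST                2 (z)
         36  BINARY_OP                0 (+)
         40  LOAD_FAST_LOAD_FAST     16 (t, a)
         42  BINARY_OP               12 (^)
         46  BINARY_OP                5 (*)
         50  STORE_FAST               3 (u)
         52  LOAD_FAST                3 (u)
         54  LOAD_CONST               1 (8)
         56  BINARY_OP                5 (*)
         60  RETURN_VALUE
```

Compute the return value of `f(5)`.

2400

LOAD_FAST_LOAD_FAST a,a → push 5,5. Stack: [5, 5]
BINARY_OP * → 5 * 5 = 25. Stack: [25]
LOAD_CONST → push 8. Stack: [25, 8]
BINARY_OP - → 25 - 8 = 17. Stack: [17]
STORE_FAST t → t=17. Stack: []
LOAD_FAST t → push 17. Stack: [17]
LOAD_CONST → push 3. Stack: [17, 3]
BINARY_OP // → 17 // 3 = 5. Stack: [5]
LOAD_FAST a → push 5. Stack: [5, 5]
BINARY_OP + → 5 + 5 = 10. Stack: [10]
STORE_FAST z → z=10. Stack: []
LOAD_CONST → push 5. Stack: [5]
LOAD_FAST z → push 10. Stack: [5, 10]
BINARY_OP + → 5 + 10 = 15. Stack: [15]
LOAD_FAST_LOAD_FAST t,a → push 17,5. Stack: [15, 17, 5]
BINARY_OP ^ → 17 ^ 5 = 20. Stack: [15, 20]
BINARY_OP * → 15 * 20 = 300. Stack: [300]
STORE_FAST u → u=300. Stack: []
LOAD_FAST u → push 300. Stack: [300]
LOAD_CONST → push 8. Stack: [300, 8]
BINARY_OP * → 300 * 8 = 2400. Stack: [2400]
RETURN_VALUE → return 2400.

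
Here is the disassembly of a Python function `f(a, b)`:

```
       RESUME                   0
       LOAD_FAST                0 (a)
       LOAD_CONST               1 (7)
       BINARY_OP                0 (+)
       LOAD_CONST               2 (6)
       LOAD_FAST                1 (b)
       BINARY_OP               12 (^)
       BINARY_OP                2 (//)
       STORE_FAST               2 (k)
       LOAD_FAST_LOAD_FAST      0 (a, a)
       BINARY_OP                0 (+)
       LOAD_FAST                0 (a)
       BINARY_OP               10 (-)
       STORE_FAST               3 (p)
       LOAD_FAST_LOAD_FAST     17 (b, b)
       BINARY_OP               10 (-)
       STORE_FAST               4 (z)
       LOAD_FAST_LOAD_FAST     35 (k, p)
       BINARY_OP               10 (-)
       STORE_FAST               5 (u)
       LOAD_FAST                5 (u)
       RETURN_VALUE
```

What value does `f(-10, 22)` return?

9

LOAD_FAST a → push -10. Stack: [-10]
LOAD_CONST → push 7. Stack: [-10, 7]
BINARY_OP + → -10 + 7 = -3. Stack: [-3]
LOAD_CONST → push 6. Stack: [-3, 6]
LOAD_FAST b → push 22. Stack: [-3, 6, 22]
BINARY_OP ^ → 6 ^ 22 = 16. Stack: [-3, 16]
BINARY_OP // → -3 // 16 = -1. Stack: [-1]
STORE_FAST k → k=-1. Stack: []
LOAD_FAST_LOAD_FAST a,a → push -10,-10. Stack: [-10, -10]
BINARY_OP + → -10 + -10 = -20. Stack: [-20]
LOAD_FAST a → push -10. Stack: [-20, -10]
BINARY_OP - → -20 - -10 = -10. Stack: [-10]
STORE_FAST p → p=-10. Stack: []
LOAD_FAST_LOAD_FAST b,b → push 22,22. Stack: [22, 22]
BINARY_OP - → 22 - 22 = 0. Stack: [0]
STORE_FAST z → z=0. Stack: []
LOAD_FAST_LOAD_FAST k,p → push -1,-10. Stack: [-1, -10]
BINARY_OP - → -1 - -10 = 9. Stack: [9]
STORE_FAST u → u=9. Stack: []
LOAD_FAST u → push 9. Stack: [9]
RETURN_VALUE → return 9.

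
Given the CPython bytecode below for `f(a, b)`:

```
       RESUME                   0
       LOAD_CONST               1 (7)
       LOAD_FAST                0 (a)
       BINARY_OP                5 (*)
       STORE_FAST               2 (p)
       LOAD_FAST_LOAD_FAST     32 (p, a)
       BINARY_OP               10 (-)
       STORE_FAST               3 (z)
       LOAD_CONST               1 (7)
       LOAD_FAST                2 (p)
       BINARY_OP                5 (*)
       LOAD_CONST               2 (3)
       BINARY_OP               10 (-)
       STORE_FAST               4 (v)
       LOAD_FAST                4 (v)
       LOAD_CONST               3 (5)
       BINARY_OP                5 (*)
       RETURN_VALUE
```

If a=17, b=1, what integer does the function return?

LOAD_CONST → push 7. Stack: [7]
LOAD_FAST a → push 17. Stack: [7, 17]
BINARY_OP * → 7 * 17 = 119. Stack: [119]
STORE_FAST p → p=119. Stack: []
LOAD_FAST_LOAD_FAST p,a → push 119,17. Stack: [119, 17]
BINARY_OP - → 119 - 17 = 102. Stack: [102]
STORE_FAST z → z=102. Stack: []
LOAD_CONST → push 7. Stack: [7]
LOAD_FAST p → push 119. Stack: [7, 119]
BINARY_OP * → 7 * 119 = 833. Stack: [833]
LOAD_CONST → push 3. Stack: [833, 3]
BINARY_OP - → 833 - 3 = 830. Stack: [830]
STORE_FAST v → v=830. Stack: []
LOAD_FAST v → push 830. Stack: [830]
LOAD_CONST → push 5. Stack: [830, 5]
BINARY_OP * → 830 * 5 = 4150. Stack: [4150]
RETURN_VALUE → return 4150.

4150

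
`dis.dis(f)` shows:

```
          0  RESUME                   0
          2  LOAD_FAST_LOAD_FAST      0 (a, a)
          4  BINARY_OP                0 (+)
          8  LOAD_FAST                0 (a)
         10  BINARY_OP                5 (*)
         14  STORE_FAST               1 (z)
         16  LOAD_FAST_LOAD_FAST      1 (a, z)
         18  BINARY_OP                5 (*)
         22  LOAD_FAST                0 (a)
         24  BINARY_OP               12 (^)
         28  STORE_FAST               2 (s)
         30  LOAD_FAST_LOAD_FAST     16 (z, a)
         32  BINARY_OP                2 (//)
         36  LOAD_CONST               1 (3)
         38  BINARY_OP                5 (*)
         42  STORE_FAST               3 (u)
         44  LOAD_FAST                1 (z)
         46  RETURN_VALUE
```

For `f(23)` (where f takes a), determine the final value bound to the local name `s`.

LOAD_FAST_LOAD_FAST a,a → push 23,23. Stack: [23, 23]
BINARY_OP + → 23 + 23 = 46. Stack: [46]
LOAD_FAST a → push 23. Stack: [46, 23]
BINARY_OP * → 46 * 23 = 1058. Stack: [1058]
STORE_FAST z → z=1058. Stack: []
LOAD_FAST_LOAD_FAST a,z → push 23,1058. Stack: [23, 1058]
BINARY_OP * → 23 * 1058 = 24334. Stack: [24334]
LOAD_FAST a → push 23. Stack: [24334, 23]
BINARY_OP ^ → 24334 ^ 23 = 24345. Stack: [24345]
STORE_FAST s → s=24345. Stack: []
LOAD_FAST_LOAD_FAST z,a → push 1058,23. Stack: [1058, 23]
BINARY_OP // → 1058 // 23 = 46. Stack: [46]
LOAD_CONST → push 3. Stack: [46, 3]
BINARY_OP * → 46 * 3 = 138. Stack: [138]
STORE_FAST u → u=138. Stack: []
LOAD_FAST z → push 1058. Stack: [1058]
RETURN_VALUE → return 1058.

24345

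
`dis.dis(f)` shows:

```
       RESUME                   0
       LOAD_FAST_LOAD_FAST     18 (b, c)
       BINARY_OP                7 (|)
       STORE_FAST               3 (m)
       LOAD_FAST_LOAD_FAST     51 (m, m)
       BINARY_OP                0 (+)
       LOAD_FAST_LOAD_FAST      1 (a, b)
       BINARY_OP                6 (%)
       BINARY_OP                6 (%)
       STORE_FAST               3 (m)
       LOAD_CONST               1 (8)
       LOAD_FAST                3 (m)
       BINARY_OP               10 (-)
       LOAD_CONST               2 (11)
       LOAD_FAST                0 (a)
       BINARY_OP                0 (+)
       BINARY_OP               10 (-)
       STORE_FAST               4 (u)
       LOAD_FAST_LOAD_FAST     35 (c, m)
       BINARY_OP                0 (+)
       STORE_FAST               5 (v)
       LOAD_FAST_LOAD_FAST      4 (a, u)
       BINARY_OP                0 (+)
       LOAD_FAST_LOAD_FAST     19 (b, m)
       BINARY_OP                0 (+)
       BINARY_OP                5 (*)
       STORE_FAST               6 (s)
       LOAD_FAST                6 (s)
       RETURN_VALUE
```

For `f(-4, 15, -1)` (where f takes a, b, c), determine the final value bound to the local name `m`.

9

LOAD_FAST_LOAD_FAST b,c → push 15,-1. Stack: [15, -1]
BINARY_OP | → 15 | -1 = -1. Stack: [-1]
STORE_FAST m → m=-1. Stack: []
LOAD_FAST_LOAD_FAST m,m → push -1,-1. Stack: [-1, -1]
BINARY_OP + → -1 + -1 = -2. Stack: [-2]
LOAD_FAST_LOAD_FAST a,b → push -4,15. Stack: [-2, -4, 15]
BINARY_OP % → -4 % 15 = 11. Stack: [-2, 11]
BINARY_OP % → -2 % 11 = 9. Stack: [9]
STORE_FAST m → m=9. Stack: []
LOAD_CONST → push 8. Stack: [8]
LOAD_FAST m → push 9. Stack: [8, 9]
BINARY_OP - → 8 - 9 = -1. Stack: [-1]
LOAD_CONST → push 11. Stack: [-1, 11]
LOAD_FAST a → push -4. Stack: [-1, 11, -4]
BINARY_OP + → 11 + -4 = 7. Stack: [-1, 7]
BINARY_OP - → -1 - 7 = -8. Stack: [-8]
STORE_FAST u → u=-8. Stack: []
LOAD_FAST_LOAD_FAST c,m → push -1,9. Stack: [-1, 9]
BINARY_OP + → -1 + 9 = 8. Stack: [8]
STORE_FAST v → v=8. Stack: []
LOAD_FAST_LOAD_FAST a,u → push -4,-8. Stack: [-4, -8]
BINARY_OP + → -4 + -8 = -12. Stack: [-12]
LOAD_FAST_LOAD_FAST b,m → push 15,9. Stack: [-12, 15, 9]
BINARY_OP + → 15 + 9 = 24. Stack: [-12, 24]
BINARY_OP * → -12 * 24 = -288. Stack: [-288]
STORE_FAST s → s=-288. Stack: []
LOAD_FAST s → push -288. Stack: [-288]
RETURN_VALUE → return -288.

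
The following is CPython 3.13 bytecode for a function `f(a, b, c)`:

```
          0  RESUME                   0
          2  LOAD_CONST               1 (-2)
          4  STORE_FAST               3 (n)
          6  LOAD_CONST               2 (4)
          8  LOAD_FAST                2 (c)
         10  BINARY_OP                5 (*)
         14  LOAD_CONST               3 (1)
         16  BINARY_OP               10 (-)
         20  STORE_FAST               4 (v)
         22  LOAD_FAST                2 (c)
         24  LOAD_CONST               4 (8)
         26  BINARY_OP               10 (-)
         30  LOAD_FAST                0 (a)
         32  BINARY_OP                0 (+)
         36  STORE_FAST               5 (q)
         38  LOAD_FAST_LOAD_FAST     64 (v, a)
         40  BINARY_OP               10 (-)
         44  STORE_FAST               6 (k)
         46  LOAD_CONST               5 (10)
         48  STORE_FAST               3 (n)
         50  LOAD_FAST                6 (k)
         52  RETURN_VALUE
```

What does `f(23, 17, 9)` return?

LOAD_CONST → push -2. Stack: [-2]
STORE_FAST n → n=-2. Stack: []
LOAD_CONST → push 4. Stack: [4]
LOAD_FAST c → push 9. Stack: [4, 9]
BINARY_OP * → 4 * 9 = 36. Stack: [36]
LOAD_CONST → push 1. Stack: [36, 1]
BINARY_OP - → 36 - 1 = 35. Stack: [35]
STORE_FAST v → v=35. Stack: []
LOAD_FAST c → push 9. Stack: [9]
LOAD_CONST → push 8. Stack: [9, 8]
BINARY_OP - → 9 - 8 = 1. Stack: [1]
LOAD_FAST a → push 23. Stack: [1, 23]
BINARY_OP + → 1 + 23 = 24. Stack: [24]
STORE_FAST q → q=24. Stack: []
LOAD_FAST_LOAD_FAST v,a → push 35,23. Stack: [35, 23]
BINARY_OP - → 35 - 23 = 12. Stack: [12]
STORE_FAST k → k=12. Stack: []
LOAD_CONST → push 10. Stack: [10]
STORE_FAST n → n=10. Stack: []
LOAD_FAST k → push 12. Stack: [12]
RETURN_VALUE → return 12.

12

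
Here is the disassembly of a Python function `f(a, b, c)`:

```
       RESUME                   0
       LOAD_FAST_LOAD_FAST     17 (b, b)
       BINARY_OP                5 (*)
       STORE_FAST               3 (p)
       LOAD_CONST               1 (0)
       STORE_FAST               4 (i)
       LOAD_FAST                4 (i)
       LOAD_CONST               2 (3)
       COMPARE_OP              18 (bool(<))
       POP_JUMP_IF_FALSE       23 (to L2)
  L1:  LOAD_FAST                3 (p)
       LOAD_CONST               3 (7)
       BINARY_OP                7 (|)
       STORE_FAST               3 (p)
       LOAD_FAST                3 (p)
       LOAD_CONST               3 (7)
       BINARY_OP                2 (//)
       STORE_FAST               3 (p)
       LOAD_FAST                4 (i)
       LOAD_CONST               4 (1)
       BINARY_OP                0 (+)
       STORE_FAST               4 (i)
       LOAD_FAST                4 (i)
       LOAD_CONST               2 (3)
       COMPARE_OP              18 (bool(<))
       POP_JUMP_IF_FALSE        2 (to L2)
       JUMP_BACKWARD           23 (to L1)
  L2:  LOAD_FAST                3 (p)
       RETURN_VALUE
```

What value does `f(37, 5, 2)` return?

1

LOAD_FAST_LOAD_FAST b,b → push 5,5. Stack: [5, 5]
BINARY_OP * → 5 * 5 = 25. Stack: [25]
STORE_FAST p → p=25. Stack: []
LOAD_CONST → push 0. Stack: [0]
STORE_FAST i → i=0. Stack: []
LOAD_FAST i → push 0. Stack: [0]
LOAD_CONST → push 3. Stack: [0, 3]
COMPARE_OP bool(<) → 0 vs 3 = True. Stack: [True]
POP_JUMP_IF_FALSE → pop True; no jump. Stack: []
LOAD_FAST p → push 25. Stack: [25]
LOAD_CONST → push 7. Stack: [25, 7]
BINARY_OP | → 25 | 7 = 31. Stack: [31]
STORE_FAST p → p=31. Stack: []
LOAD_FAST p → push 31. Stack: [31]
LOAD_CONST → push 7. Stack: [31, 7]
BINARY_OP // → 31 // 7 = 4. Stack: [4]
STORE_FAST p → p=4. Stack: []
LOAD_FAST i → push 0. Stack: [0]
LOAD_CONST → push 1. Stack: [0, 1]
BINARY_OP + → 0 + 1 = 1. Stack: [1]
STORE_FAST i → i=1. Stack: []
LOAD_FAST i → push 1. Stack: [1]
LOAD_CONST → push 3. Stack: [1, 3]
COMPARE_OP bool(<) → 1 vs 3 = True. Stack: [True]
POP_JUMP_IF_FALSE → pop True; no jump. Stack: []
LOAD_FAST p → push 4. Stack: [4]
LOAD_CONST → push 7. Stack: [4, 7]
BINARY_OP | → 4 | 7 = 7. Stack: [7]
STORE_FAST p → p=7. Stack: []
LOAD_FAST p → push 7. Stack: [7]
LOAD_CONST → push 7. Stack: [7, 7]
BINARY_OP // → 7 // 7 = 1. Stack: [1]
STORE_FAST p → p=1. Stack: []
LOAD_FAST i → push 1. Stack: [1]
LOAD_CONST → push 1. Stack: [1, 1]
BINARY_OP + → 1 + 1 = 2. Stack: [2]
STORE_FAST i → i=2. Stack: []
LOAD_FAST i → push 2. Stack: [2]
LOAD_CONST → push 3. Stack: [2, 3]
COMPARE_OP bool(<) → 2 vs 3 = True. Stack: [True]
POP_JUMP_IF_FALSE → pop True; no jump. Stack: []
LOAD_FAST p → push 1. Stack: [1]
LOAD_CONST → push 7. Stack: [1, 7]
BINARY_OP | → 1 | 7 = 7. Stack: [7]
STORE_FAST p → p=7. Stack: []
LOAD_FAST p → push 7. Stack: [7]
LOAD_CONST → push 7. Stack: [7, 7]
BINARY_OP // → 7 // 7 = 1. Stack: [1]
STORE_FAST p → p=1. Stack: []
LOAD_FAST i → push 2. Stack: [2]
LOAD_CONST → push 1. Stack: [2, 1]
BINARY_OP + → 2 + 1 = 3. Stack: [3]
STORE_FAST i → i=3. Stack: []
LOAD_FAST i → push 3. Stack: [3]
LOAD_CONST → push 3. Stack: [3, 3]
COMPARE_OP bool(<) → 3 vs 3 = False. Stack: [False]
POP_JUMP_IF_FALSE → pop False; jump. Stack: []
LOAD_FAST p → push 1. Stack: [1]
RETURN_VALUE → return 1.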